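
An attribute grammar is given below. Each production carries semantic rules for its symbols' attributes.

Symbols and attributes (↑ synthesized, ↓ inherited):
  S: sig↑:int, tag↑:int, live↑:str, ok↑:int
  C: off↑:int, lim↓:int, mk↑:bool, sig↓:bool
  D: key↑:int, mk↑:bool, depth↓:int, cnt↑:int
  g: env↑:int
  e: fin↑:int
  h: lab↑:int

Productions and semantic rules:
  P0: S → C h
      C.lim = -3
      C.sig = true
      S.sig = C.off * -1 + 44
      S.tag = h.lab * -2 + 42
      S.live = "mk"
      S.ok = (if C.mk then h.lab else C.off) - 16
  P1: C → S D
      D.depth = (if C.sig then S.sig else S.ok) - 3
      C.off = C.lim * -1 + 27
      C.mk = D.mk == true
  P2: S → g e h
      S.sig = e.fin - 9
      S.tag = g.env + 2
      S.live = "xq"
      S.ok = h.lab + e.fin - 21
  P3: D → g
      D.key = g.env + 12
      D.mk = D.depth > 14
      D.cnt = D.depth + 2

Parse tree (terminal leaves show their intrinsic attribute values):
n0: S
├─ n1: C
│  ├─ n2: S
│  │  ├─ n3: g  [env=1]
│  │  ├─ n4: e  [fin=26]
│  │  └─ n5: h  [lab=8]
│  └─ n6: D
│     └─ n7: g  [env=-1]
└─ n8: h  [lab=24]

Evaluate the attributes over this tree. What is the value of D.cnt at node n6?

16

1. n1.lim = -3  [-3]
2. n1.sig = true  [true]
3. n3.env = 1  [terminal]
4. n4.fin = 26  [terminal]
5. n5.lab = 8  [terminal]
6. n2.sig = 17  [e.fin - 9]
7. n2.tag = 3  [g.env + 2]
8. n2.live = "xq"  ["xq"]
9. n2.ok = 13  [h.lab + e.fin - 21]
10. n6.depth = 14  [(if C.sig then S.sig else S.ok) - 3]
11. n7.env = -1  [terminal]
12. n6.key = 11  [g.env + 12]
13. n6.mk = false  [D.depth > 14]
14. n6.cnt = 16  [D.depth + 2]
15. n1.off = 30  [C.lim * -1 + 27]
16. n1.mk = false  [D.mk == true]
17. n8.lab = 24  [terminal]
18. n0.sig = 14  [C.off * -1 + 44]
19. n0.tag = -6  [h.lab * -2 + 42]
20. n0.live = "mk"  ["mk"]
21. n0.ok = 14  [(if C.mk then h.lab else C.off) - 16]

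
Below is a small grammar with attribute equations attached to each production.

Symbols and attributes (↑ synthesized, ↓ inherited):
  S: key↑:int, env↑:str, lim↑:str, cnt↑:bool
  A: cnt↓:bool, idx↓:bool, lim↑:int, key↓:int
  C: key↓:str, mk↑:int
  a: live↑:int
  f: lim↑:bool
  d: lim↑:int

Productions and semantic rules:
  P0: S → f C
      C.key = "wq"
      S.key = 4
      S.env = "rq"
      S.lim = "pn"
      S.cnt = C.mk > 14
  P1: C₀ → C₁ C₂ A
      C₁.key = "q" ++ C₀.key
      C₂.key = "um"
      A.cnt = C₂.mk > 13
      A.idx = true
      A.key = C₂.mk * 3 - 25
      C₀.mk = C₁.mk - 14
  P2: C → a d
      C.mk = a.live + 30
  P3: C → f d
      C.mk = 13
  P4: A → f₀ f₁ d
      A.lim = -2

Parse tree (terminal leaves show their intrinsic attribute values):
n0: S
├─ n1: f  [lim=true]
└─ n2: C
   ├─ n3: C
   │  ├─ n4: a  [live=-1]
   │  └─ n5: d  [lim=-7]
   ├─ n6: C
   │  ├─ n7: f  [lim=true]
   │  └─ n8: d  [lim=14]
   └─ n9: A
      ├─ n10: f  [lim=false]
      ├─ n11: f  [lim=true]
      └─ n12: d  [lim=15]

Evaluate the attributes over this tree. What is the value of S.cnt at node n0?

true

1. n1.lim = true  [terminal]
2. n2.key = "wq"  ["wq"]
3. n3.key = "qwq"  ["q" ++ C₀.key]
4. n4.live = -1  [terminal]
5. n5.lim = -7  [terminal]
6. n3.mk = 29  [a.live + 30]
7. n6.key = "um"  ["um"]
8. n7.lim = true  [terminal]
9. n8.lim = 14  [terminal]
10. n6.mk = 13  [13]
11. n9.cnt = false  [C₂.mk > 13]
12. n9.idx = true  [true]
13. n9.key = 14  [C₂.mk * 3 - 25]
14. n10.lim = false  [terminal]
15. n11.lim = true  [terminal]
16. n12.lim = 15  [terminal]
17. n9.lim = -2  [-2]
18. n2.mk = 15  [C₁.mk - 14]
19. n0.key = 4  [4]
20. n0.env = "rq"  ["rq"]
21. n0.lim = "pn"  ["pn"]
22. n0.cnt = true  [C.mk > 14]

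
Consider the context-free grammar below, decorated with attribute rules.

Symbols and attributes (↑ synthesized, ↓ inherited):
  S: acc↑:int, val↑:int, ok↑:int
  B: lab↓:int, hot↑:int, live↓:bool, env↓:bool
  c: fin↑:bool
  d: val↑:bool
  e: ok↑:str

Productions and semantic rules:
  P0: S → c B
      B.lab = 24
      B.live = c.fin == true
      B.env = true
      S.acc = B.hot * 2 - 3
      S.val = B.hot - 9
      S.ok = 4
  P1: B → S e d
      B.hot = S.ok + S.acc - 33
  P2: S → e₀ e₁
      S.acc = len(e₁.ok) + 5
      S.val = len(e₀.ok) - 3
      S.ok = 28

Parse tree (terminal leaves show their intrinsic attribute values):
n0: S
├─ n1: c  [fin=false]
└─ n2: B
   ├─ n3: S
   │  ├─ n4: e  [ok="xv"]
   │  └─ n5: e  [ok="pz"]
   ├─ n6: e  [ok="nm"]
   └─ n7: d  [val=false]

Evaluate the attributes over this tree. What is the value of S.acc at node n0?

1

1. n1.fin = false  [terminal]
2. n2.lab = 24  [24]
3. n2.live = false  [c.fin == true]
4. n2.env = true  [true]
5. n4.ok = "xv"  [terminal]
6. n5.ok = "pz"  [terminal]
7. n3.acc = 7  [len(e₁.ok) + 5]
8. n3.val = -1  [len(e₀.ok) - 3]
9. n3.ok = 28  [28]
10. n6.ok = "nm"  [terminal]
11. n7.val = false  [terminal]
12. n2.hot = 2  [S.ok + S.acc - 33]
13. n0.acc = 1  [B.hot * 2 - 3]
14. n0.val = -7  [B.hot - 9]
15. n0.ok = 4  [4]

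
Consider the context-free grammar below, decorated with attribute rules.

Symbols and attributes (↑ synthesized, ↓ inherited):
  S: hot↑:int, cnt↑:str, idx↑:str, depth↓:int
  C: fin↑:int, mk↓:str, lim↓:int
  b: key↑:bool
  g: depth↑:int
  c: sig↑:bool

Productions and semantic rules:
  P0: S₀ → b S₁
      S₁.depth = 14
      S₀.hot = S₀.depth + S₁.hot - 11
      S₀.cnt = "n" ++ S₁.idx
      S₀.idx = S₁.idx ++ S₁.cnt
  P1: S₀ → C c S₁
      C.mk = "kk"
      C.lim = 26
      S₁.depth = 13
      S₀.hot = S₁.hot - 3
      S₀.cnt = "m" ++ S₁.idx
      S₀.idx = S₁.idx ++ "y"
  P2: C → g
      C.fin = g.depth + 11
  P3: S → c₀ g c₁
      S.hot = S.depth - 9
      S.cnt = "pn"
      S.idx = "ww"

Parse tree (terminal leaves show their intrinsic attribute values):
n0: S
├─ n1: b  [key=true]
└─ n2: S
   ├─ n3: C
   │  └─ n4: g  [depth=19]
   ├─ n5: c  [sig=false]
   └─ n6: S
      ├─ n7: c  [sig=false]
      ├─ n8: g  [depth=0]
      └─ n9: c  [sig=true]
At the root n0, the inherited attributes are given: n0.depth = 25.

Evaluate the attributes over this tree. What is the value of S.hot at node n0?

1. n0.depth = 25  [given at root]
2. n1.key = true  [terminal]
3. n2.depth = 14  [14]
4. n3.mk = "kk"  ["kk"]
5. n3.lim = 26  [26]
6. n4.depth = 19  [terminal]
7. n3.fin = 30  [g.depth + 11]
8. n5.sig = false  [terminal]
9. n6.depth = 13  [13]
10. n7.sig = false  [terminal]
11. n8.depth = 0  [terminal]
12. n9.sig = true  [terminal]
13. n6.hot = 4  [S.depth - 9]
14. n6.cnt = "pn"  ["pn"]
15. n6.idx = "ww"  ["ww"]
16. n2.hot = 1  [S₁.hot - 3]
17. n2.cnt = "mww"  ["m" ++ S₁.idx]
18. n2.idx = "wwy"  [S₁.idx ++ "y"]
19. n0.hot = 15  [S₀.depth + S₁.hot - 11]
20. n0.cnt = "nwwy"  ["n" ++ S₁.idx]
21. n0.idx = "wwymww"  [S₁.idx ++ S₁.cnt]

15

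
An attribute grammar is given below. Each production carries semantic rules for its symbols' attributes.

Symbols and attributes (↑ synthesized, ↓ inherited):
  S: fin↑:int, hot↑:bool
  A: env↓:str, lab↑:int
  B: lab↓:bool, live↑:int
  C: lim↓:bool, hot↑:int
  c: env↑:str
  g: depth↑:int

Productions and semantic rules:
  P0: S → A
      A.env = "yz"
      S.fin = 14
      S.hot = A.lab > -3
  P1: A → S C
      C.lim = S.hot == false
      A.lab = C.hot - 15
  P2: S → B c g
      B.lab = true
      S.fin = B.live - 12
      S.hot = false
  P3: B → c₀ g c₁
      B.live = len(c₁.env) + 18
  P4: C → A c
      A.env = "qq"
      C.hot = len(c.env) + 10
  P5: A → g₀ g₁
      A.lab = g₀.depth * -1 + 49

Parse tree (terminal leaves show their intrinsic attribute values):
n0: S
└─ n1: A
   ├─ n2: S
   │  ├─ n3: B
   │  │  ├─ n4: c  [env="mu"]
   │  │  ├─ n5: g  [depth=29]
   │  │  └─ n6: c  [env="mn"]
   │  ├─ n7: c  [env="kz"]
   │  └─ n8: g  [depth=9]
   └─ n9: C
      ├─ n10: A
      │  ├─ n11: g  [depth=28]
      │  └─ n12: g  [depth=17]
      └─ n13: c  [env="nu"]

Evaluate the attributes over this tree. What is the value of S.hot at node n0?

false

1. n1.env = "yz"  ["yz"]
2. n3.lab = true  [true]
3. n4.env = "mu"  [terminal]
4. n5.depth = 29  [terminal]
5. n6.env = "mn"  [terminal]
6. n3.live = 20  [len(c₁.env) + 18]
7. n7.env = "kz"  [terminal]
8. n8.depth = 9  [terminal]
9. n2.fin = 8  [B.live - 12]
10. n2.hot = false  [false]
11. n9.lim = true  [S.hot == false]
12. n10.env = "qq"  ["qq"]
13. n11.depth = 28  [terminal]
14. n12.depth = 17  [terminal]
15. n10.lab = 21  [g₀.depth * -1 + 49]
16. n13.env = "nu"  [terminal]
17. n9.hot = 12  [len(c.env) + 10]
18. n1.lab = -3  [C.hot - 15]
19. n0.fin = 14  [14]
20. n0.hot = false  [A.lab > -3]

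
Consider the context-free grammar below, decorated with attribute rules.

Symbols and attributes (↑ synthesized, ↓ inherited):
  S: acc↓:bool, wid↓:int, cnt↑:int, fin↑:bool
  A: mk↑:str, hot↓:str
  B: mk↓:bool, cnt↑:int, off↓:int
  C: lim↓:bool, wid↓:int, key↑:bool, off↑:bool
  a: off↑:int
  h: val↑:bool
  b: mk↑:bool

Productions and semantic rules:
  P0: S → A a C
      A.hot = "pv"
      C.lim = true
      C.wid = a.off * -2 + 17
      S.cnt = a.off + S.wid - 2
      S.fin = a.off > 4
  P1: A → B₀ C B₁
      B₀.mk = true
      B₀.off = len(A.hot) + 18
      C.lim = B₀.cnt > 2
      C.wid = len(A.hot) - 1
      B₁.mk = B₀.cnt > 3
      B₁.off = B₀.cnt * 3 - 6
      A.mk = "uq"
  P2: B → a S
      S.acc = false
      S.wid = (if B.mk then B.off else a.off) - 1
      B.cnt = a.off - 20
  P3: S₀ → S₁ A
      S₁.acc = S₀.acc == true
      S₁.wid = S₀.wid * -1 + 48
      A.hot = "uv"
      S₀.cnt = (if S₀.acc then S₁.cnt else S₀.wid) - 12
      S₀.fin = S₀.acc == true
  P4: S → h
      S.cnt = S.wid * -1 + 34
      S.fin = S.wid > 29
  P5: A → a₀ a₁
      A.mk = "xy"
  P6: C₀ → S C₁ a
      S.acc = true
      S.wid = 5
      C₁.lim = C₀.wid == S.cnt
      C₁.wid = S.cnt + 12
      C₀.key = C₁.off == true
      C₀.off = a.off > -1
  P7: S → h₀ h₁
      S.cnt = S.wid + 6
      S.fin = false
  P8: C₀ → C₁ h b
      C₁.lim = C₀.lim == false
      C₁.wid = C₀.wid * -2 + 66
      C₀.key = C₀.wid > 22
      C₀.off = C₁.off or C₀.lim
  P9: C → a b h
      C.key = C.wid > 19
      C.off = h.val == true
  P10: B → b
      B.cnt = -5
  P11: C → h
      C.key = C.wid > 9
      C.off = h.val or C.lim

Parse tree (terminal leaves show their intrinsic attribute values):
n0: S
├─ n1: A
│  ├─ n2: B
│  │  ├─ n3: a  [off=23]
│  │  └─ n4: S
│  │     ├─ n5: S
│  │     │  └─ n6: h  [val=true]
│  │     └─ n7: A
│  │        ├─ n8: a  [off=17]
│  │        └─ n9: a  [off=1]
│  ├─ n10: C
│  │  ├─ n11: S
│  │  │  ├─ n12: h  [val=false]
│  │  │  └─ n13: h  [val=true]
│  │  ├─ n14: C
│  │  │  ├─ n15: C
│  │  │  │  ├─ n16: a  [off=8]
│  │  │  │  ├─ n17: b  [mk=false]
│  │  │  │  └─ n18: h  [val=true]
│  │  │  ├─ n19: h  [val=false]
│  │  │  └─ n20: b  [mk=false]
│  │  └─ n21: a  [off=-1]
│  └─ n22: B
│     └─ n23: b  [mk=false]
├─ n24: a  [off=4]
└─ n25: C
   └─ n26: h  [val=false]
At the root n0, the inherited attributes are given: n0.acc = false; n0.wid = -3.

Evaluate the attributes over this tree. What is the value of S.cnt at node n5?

1. n0.acc = false  [given at root]
2. n0.wid = -3  [given at root]
3. n1.hot = "pv"  ["pv"]
4. n2.mk = true  [true]
5. n2.off = 20  [len(A.hot) + 18]
6. n3.off = 23  [terminal]
7. n4.acc = false  [false]
8. n4.wid = 19  [(if B.mk then B.off else a.off) - 1]
9. n5.acc = false  [S₀.acc == true]
10. n5.wid = 29  [S₀.wid * -1 + 48]
11. n6.val = true  [terminal]
12. n5.cnt = 5  [S.wid * -1 + 34]
13. n5.fin = false  [S.wid > 29]
14. n7.hot = "uv"  ["uv"]
15. n8.off = 17  [terminal]
16. n9.off = 1  [terminal]
17. n7.mk = "xy"  ["xy"]
18. n4.cnt = 7  [(if S₀.acc then S₁.cnt else S₀.wid) - 12]
19. n4.fin = false  [S₀.acc == true]
20. n2.cnt = 3  [a.off - 20]
21. n10.lim = true  [B₀.cnt > 2]
22. n10.wid = 1  [len(A.hot) - 1]
23. n11.acc = true  [true]
24. n11.wid = 5  [5]
25. n12.val = false  [terminal]
26. n13.val = true  [terminal]
27. n11.cnt = 11  [S.wid + 6]
28. n11.fin = false  [false]
29. n14.lim = false  [C₀.wid == S.cnt]
30. n14.wid = 23  [S.cnt + 12]
31. n15.lim = true  [C₀.lim == false]
32. n15.wid = 20  [C₀.wid * -2 + 66]
33. n16.off = 8  [terminal]
34. n17.mk = false  [terminal]
35. n18.val = true  [terminal]
36. n15.key = true  [C.wid > 19]
37. n15.off = true  [h.val == true]
38. n19.val = false  [terminal]
39. n20.mk = false  [terminal]
40. n14.key = true  [C₀.wid > 22]
41. n14.off = true  [C₁.off or C₀.lim]
42. n21.off = -1  [terminal]
43. n10.key = true  [C₁.off == true]
44. n10.off = false  [a.off > -1]
45. n22.mk = false  [B₀.cnt > 3]
46. n22.off = 3  [B₀.cnt * 3 - 6]
47. n23.mk = false  [terminal]
48. n22.cnt = -5  [-5]
49. n1.mk = "uq"  ["uq"]
50. n24.off = 4  [terminal]
51. n25.lim = true  [true]
52. n25.wid = 9  [a.off * -2 + 17]
53. n26.val = false  [terminal]
54. n25.key = false  [C.wid > 9]
55. n25.off = true  [h.val or C.lim]
56. n0.cnt = -1  [a.off + S.wid - 2]
57. n0.fin = false  [a.off > 4]

5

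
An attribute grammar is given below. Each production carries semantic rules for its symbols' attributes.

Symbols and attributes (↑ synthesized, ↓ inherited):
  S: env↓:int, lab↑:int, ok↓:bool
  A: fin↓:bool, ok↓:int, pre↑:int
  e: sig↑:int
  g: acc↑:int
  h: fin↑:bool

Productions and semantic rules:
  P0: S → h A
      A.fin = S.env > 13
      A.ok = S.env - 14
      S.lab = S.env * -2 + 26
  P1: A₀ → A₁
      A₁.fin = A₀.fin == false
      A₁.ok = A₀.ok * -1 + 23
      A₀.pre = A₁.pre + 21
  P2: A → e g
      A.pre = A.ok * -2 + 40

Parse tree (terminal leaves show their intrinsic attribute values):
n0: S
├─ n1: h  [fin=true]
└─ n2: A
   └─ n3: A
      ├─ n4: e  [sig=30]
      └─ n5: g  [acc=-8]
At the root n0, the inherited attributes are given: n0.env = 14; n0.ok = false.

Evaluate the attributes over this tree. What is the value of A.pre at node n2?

15

1. n0.env = 14  [given at root]
2. n0.ok = false  [given at root]
3. n1.fin = true  [terminal]
4. n2.fin = true  [S.env > 13]
5. n2.ok = 0  [S.env - 14]
6. n3.fin = false  [A₀.fin == false]
7. n3.ok = 23  [A₀.ok * -1 + 23]
8. n4.sig = 30  [terminal]
9. n5.acc = -8  [terminal]
10. n3.pre = -6  [A.ok * -2 + 40]
11. n2.pre = 15  [A₁.pre + 21]
12. n0.lab = -2  [S.env * -2 + 26]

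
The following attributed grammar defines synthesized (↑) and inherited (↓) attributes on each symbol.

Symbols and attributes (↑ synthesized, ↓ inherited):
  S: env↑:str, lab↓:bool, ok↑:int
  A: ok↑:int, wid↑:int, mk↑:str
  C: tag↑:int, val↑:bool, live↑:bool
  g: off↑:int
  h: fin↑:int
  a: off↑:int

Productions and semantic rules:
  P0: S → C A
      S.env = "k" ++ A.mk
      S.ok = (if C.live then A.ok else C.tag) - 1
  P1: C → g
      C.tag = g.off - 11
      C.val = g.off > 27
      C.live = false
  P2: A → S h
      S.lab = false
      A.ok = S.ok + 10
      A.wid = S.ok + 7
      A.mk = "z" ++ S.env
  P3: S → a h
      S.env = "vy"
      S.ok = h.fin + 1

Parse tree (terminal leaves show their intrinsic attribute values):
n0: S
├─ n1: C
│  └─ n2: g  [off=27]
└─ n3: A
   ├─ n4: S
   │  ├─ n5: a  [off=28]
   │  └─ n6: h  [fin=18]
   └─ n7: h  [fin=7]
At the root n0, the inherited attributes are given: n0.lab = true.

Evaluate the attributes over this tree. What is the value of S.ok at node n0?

1. n0.lab = true  [given at root]
2. n2.off = 27  [terminal]
3. n1.tag = 16  [g.off - 11]
4. n1.val = false  [g.off > 27]
5. n1.live = false  [false]
6. n4.lab = false  [false]
7. n5.off = 28  [terminal]
8. n6.fin = 18  [terminal]
9. n4.env = "vy"  ["vy"]
10. n4.ok = 19  [h.fin + 1]
11. n7.fin = 7  [terminal]
12. n3.ok = 29  [S.ok + 10]
13. n3.wid = 26  [S.ok + 7]
14. n3.mk = "zvy"  ["z" ++ S.env]
15. n0.env = "kzvy"  ["k" ++ A.mk]
16. n0.ok = 15  [(if C.live then A.ok else C.tag) - 1]

15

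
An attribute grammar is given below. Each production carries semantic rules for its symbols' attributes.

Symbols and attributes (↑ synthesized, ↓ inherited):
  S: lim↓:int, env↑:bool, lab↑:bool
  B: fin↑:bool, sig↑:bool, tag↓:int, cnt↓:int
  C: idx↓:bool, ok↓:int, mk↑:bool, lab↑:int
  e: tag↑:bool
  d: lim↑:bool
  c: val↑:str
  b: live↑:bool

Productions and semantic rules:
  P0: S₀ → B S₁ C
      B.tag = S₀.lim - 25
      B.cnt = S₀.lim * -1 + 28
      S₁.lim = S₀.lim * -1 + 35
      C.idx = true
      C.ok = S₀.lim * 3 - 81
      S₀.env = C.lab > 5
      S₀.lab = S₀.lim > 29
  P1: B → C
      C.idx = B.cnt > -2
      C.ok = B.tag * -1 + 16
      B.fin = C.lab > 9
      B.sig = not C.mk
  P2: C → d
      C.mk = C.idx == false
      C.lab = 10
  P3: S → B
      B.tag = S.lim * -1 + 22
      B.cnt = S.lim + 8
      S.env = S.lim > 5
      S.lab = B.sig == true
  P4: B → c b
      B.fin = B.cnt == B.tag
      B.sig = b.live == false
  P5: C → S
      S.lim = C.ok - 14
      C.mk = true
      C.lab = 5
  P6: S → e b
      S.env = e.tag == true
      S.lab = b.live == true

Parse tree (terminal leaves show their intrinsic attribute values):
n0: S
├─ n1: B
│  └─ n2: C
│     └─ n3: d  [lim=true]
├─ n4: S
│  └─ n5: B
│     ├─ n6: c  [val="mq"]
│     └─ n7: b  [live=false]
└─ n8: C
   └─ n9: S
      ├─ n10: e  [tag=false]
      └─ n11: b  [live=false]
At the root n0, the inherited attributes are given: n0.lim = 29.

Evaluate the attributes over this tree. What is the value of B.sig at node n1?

1. n0.lim = 29  [given at root]
2. n1.tag = 4  [S₀.lim - 25]
3. n1.cnt = -1  [S₀.lim * -1 + 28]
4. n2.idx = true  [B.cnt > -2]
5. n2.ok = 12  [B.tag * -1 + 16]
6. n3.lim = true  [terminal]
7. n2.mk = false  [C.idx == false]
8. n2.lab = 10  [10]
9. n1.fin = true  [C.lab > 9]
10. n1.sig = true  [not C.mk]
11. n4.lim = 6  [S₀.lim * -1 + 35]
12. n5.tag = 16  [S.lim * -1 + 22]
13. n5.cnt = 14  [S.lim + 8]
14. n6.val = "mq"  [terminal]
15. n7.live = false  [terminal]
16. n5.fin = false  [B.cnt == B.tag]
17. n5.sig = true  [b.live == false]
18. n4.env = true  [S.lim > 5]
19. n4.lab = true  [B.sig == true]
20. n8.idx = true  [true]
21. n8.ok = 6  [S₀.lim * 3 - 81]
22. n9.lim = -8  [C.ok - 14]
23. n10.tag = false  [terminal]
24. n11.live = false  [terminal]
25. n9.env = false  [e.tag == true]
26. n9.lab = false  [b.live == true]
27. n8.mk = true  [true]
28. n8.lab = 5  [5]
29. n0.env = false  [C.lab > 5]
30. n0.lab = false  [S₀.lim > 29]

true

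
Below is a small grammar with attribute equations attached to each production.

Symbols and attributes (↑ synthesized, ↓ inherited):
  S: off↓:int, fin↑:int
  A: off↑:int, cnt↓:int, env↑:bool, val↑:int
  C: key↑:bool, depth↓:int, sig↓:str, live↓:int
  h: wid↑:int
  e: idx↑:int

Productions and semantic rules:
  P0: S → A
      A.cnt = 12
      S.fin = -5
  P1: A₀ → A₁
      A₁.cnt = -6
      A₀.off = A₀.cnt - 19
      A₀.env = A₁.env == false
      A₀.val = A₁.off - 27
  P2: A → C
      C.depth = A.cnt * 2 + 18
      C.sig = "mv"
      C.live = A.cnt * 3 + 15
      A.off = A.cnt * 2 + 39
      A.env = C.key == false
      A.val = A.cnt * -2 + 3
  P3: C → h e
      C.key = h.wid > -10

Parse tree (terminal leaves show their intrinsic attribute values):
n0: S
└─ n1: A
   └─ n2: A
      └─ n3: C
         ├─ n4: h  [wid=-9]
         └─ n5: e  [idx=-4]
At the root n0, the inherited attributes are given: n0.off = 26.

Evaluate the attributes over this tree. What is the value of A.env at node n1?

1. n0.off = 26  [given at root]
2. n1.cnt = 12  [12]
3. n2.cnt = -6  [-6]
4. n3.depth = 6  [A.cnt * 2 + 18]
5. n3.sig = "mv"  ["mv"]
6. n3.live = -3  [A.cnt * 3 + 15]
7. n4.wid = -9  [terminal]
8. n5.idx = -4  [terminal]
9. n3.key = true  [h.wid > -10]
10. n2.off = 27  [A.cnt * 2 + 39]
11. n2.env = false  [C.key == false]
12. n2.val = 15  [A.cnt * -2 + 3]
13. n1.off = -7  [A₀.cnt - 19]
14. n1.env = true  [A₁.env == false]
15. n1.val = 0  [A₁.off - 27]
16. n0.fin = -5  [-5]

true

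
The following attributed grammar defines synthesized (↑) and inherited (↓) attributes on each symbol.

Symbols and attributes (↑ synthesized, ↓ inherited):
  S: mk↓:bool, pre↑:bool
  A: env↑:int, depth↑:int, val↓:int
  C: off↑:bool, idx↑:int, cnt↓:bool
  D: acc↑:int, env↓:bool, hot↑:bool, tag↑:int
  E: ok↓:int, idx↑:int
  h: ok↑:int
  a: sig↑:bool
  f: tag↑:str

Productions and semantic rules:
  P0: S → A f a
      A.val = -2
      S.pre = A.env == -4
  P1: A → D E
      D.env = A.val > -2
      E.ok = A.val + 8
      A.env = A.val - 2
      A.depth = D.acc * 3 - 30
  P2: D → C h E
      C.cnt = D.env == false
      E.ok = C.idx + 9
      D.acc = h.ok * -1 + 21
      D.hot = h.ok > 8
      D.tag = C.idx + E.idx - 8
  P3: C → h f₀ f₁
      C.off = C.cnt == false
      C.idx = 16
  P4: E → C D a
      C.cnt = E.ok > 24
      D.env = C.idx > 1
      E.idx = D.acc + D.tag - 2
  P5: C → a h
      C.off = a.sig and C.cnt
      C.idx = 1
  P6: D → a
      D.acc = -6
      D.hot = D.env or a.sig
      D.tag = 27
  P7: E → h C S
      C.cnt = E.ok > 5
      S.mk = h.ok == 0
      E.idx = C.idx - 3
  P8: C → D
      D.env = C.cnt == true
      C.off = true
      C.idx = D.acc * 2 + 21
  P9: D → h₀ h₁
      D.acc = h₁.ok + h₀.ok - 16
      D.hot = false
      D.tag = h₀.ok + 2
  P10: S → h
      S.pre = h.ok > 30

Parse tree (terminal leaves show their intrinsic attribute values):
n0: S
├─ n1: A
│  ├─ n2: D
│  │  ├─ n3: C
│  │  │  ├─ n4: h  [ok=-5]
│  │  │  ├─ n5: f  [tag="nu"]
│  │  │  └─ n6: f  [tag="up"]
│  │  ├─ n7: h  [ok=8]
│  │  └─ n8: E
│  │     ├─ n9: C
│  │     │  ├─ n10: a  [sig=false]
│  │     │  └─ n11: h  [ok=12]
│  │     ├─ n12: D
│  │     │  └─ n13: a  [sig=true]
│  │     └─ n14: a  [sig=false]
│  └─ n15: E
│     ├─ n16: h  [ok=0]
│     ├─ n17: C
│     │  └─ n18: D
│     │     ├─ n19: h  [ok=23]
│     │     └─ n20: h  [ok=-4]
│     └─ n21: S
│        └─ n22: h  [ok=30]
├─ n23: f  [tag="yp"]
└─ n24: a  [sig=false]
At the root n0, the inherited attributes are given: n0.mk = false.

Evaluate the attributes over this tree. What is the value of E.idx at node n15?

1. n0.mk = false  [given at root]
2. n1.val = -2  [-2]
3. n2.env = false  [A.val > -2]
4. n3.cnt = true  [D.env == false]
5. n4.ok = -5  [terminal]
6. n5.tag = "nu"  [terminal]
7. n6.tag = "up"  [terminal]
8. n3.off = false  [C.cnt == false]
9. n3.idx = 16  [16]
10. n7.ok = 8  [terminal]
11. n8.ok = 25  [C.idx + 9]
12. n9.cnt = true  [E.ok > 24]
13. n10.sig = false  [terminal]
14. n11.ok = 12  [terminal]
15. n9.off = false  [a.sig and C.cnt]
16. n9.idx = 1  [1]
17. n12.env = false  [C.idx > 1]
18. n13.sig = true  [terminal]
19. n12.acc = -6  [-6]
20. n12.hot = true  [D.env or a.sig]
21. n12.tag = 27  [27]
22. n14.sig = false  [terminal]
23. n8.idx = 19  [D.acc + D.tag - 2]
24. n2.acc = 13  [h.ok * -1 + 21]
25. n2.hot = false  [h.ok > 8]
26. n2.tag = 27  [C.idx + E.idx - 8]
27. n15.ok = 6  [A.val + 8]
28. n16.ok = 0  [terminal]
29. n17.cnt = true  [E.ok > 5]
30. n18.env = true  [C.cnt == true]
31. n19.ok = 23  [terminal]
32. n20.ok = -4  [terminal]
33. n18.acc = 3  [h₁.ok + h₀.ok - 16]
34. n18.hot = false  [false]
35. n18.tag = 25  [h₀.ok + 2]
36. n17.off = true  [true]
37. n17.idx = 27  [D.acc * 2 + 21]
38. n21.mk = true  [h.ok == 0]
39. n22.ok = 30  [terminal]
40. n21.pre = false  [h.ok > 30]
41. n15.idx = 24  [C.idx - 3]
42. n1.env = -4  [A.val - 2]
43. n1.depth = 9  [D.acc * 3 - 30]
44. n23.tag = "yp"  [terminal]
45. n24.sig = false  [terminal]
46. n0.pre = true  [A.env == -4]

24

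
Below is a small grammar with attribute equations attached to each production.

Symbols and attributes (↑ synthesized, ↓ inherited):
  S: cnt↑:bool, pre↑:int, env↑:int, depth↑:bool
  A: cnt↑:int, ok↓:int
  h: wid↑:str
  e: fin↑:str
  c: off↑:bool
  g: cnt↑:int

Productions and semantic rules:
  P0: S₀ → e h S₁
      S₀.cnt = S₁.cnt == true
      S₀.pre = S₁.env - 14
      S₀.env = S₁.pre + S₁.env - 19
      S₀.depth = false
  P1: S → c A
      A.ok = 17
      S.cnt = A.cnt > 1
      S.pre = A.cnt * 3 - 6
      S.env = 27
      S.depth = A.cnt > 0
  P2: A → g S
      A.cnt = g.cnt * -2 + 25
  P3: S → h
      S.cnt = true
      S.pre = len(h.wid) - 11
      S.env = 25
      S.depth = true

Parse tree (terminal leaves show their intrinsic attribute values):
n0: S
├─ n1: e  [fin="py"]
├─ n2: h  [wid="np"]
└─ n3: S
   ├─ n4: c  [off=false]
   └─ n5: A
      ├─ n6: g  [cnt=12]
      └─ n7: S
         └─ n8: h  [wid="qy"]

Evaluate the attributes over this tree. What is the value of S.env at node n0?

5

1. n1.fin = "py"  [terminal]
2. n2.wid = "np"  [terminal]
3. n4.off = false  [terminal]
4. n5.ok = 17  [17]
5. n6.cnt = 12  [terminal]
6. n8.wid = "qy"  [terminal]
7. n7.cnt = true  [true]
8. n7.pre = -9  [len(h.wid) - 11]
9. n7.env = 25  [25]
10. n7.depth = true  [true]
11. n5.cnt = 1  [g.cnt * -2 + 25]
12. n3.cnt = false  [A.cnt > 1]
13. n3.pre = -3  [A.cnt * 3 - 6]
14. n3.env = 27  [27]
15. n3.depth = true  [A.cnt > 0]
16. n0.cnt = false  [S₁.cnt == true]
17. n0.pre = 13  [S₁.env - 14]
18. n0.env = 5  [S₁.pre + S₁.env - 19]
19. n0.depth = false  [false]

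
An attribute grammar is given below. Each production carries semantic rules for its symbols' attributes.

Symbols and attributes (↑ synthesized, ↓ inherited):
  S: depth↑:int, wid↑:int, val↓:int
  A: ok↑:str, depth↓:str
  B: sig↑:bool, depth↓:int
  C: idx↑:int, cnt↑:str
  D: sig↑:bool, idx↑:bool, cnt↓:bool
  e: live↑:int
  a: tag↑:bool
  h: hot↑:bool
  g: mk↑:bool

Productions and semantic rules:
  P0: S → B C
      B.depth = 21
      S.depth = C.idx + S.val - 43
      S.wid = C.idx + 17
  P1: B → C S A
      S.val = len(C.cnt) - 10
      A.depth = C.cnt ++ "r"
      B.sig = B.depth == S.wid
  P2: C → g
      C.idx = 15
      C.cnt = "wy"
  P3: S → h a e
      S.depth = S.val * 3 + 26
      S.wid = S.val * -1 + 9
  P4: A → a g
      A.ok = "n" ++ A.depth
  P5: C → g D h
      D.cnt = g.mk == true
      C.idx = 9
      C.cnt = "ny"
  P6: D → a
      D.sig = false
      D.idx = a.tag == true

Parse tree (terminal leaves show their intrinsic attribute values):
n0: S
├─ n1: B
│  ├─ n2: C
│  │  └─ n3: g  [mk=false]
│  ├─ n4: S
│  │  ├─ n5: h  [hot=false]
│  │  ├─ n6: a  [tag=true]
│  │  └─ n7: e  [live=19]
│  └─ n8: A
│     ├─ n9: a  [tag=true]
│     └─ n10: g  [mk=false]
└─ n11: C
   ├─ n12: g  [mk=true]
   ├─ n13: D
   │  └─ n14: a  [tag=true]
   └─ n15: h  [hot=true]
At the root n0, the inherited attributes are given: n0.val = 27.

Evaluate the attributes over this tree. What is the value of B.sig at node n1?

1. n0.val = 27  [given at root]
2. n1.depth = 21  [21]
3. n3.mk = false  [terminal]
4. n2.idx = 15  [15]
5. n2.cnt = "wy"  ["wy"]
6. n4.val = -8  [len(C.cnt) - 10]
7. n5.hot = false  [terminal]
8. n6.tag = true  [terminal]
9. n7.live = 19  [terminal]
10. n4.depth = 2  [S.val * 3 + 26]
11. n4.wid = 17  [S.val * -1 + 9]
12. n8.depth = "wyr"  [C.cnt ++ "r"]
13. n9.tag = true  [terminal]
14. n10.mk = false  [terminal]
15. n8.ok = "nwyr"  ["n" ++ A.depth]
16. n1.sig = false  [B.depth == S.wid]
17. n12.mk = true  [terminal]
18. n13.cnt = true  [g.mk == true]
19. n14.tag = true  [terminal]
20. n13.sig = false  [false]
21. n13.idx = true  [a.tag == true]
22. n15.hot = true  [terminal]
23. n11.idx = 9  [9]
24. n11.cnt = "ny"  ["ny"]
25. n0.depth = -7  [C.idx + S.val - 43]
26. n0.wid = 26  [C.idx + 17]

false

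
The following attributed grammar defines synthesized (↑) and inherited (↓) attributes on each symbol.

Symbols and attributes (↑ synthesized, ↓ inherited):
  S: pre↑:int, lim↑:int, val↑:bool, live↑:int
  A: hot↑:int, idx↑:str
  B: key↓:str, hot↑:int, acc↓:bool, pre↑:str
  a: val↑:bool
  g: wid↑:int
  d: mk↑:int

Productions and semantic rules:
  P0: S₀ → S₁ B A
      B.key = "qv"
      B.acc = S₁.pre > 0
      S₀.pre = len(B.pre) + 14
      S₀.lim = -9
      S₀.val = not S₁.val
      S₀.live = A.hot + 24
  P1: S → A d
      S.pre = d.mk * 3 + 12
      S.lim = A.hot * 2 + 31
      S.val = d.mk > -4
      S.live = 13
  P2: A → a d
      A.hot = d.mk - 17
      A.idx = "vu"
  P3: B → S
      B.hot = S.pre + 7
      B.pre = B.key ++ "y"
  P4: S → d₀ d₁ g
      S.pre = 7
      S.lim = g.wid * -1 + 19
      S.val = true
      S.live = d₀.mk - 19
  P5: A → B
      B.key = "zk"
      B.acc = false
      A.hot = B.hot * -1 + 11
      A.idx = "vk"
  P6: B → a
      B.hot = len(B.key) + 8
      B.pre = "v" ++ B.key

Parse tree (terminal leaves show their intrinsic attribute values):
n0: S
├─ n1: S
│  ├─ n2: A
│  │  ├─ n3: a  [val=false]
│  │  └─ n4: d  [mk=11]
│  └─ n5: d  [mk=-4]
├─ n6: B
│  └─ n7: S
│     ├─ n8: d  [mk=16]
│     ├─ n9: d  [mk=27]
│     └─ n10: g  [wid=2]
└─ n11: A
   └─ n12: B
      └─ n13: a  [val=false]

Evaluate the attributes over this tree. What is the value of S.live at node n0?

25

1. n3.val = false  [terminal]
2. n4.mk = 11  [terminal]
3. n2.hot = -6  [d.mk - 17]
4. n2.idx = "vu"  ["vu"]
5. n5.mk = -4  [terminal]
6. n1.pre = 0  [d.mk * 3 + 12]
7. n1.lim = 19  [A.hot * 2 + 31]
8. n1.val = false  [d.mk > -4]
9. n1.live = 13  [13]
10. n6.key = "qv"  ["qv"]
11. n6.acc = false  [S₁.pre > 0]
12. n8.mk = 16  [terminal]
13. n9.mk = 27  [terminal]
14. n10.wid = 2  [terminal]
15. n7.pre = 7  [7]
16. n7.lim = 17  [g.wid * -1 + 19]
17. n7.val = true  [true]
18. n7.live = -3  [d₀.mk - 19]
19. n6.hot = 14  [S.pre + 7]
20. n6.pre = "qvy"  [B.key ++ "y"]
21. n12.key = "zk"  ["zk"]
22. n12.acc = false  [false]
23. n13.val = false  [terminal]
24. n12.hot = 10  [len(B.key) + 8]
25. n12.pre = "vzk"  ["v" ++ B.key]
26. n11.hot = 1  [B.hot * -1 + 11]
27. n11.idx = "vk"  ["vk"]
28. n0.pre = 17  [len(B.pre) + 14]
29. n0.lim = -9  [-9]
30. n0.val = true  [not S₁.val]
31. n0.live = 25  [A.hot + 24]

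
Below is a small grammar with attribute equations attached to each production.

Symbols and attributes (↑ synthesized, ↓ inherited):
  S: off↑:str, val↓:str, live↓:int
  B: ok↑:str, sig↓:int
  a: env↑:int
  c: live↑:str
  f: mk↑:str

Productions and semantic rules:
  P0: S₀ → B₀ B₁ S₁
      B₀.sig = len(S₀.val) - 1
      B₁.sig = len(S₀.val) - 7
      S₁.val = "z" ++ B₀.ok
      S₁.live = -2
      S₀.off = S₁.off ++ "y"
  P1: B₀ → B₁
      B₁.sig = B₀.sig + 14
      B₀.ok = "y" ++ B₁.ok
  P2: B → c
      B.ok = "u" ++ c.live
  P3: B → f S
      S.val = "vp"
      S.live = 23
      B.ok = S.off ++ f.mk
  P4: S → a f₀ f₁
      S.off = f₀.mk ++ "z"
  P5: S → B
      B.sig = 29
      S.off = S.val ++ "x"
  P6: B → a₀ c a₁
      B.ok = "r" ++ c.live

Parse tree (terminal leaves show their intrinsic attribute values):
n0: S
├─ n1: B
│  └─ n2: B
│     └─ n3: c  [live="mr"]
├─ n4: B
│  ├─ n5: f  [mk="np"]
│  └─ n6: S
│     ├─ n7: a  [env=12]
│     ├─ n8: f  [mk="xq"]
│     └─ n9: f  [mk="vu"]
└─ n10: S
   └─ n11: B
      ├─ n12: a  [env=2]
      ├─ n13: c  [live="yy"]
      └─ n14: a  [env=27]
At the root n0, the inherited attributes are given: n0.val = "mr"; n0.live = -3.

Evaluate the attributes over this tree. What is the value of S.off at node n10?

"zyumrx"

1. n0.val = "mr"  [given at root]
2. n0.live = -3  [given at root]
3. n1.sig = 1  [len(S₀.val) - 1]
4. n2.sig = 15  [B₀.sig + 14]
5. n3.live = "mr"  [terminal]
6. n2.ok = "umr"  ["u" ++ c.live]
7. n1.ok = "yumr"  ["y" ++ B₁.ok]
8. n4.sig = -5  [len(S₀.val) - 7]
9. n5.mk = "np"  [terminal]
10. n6.val = "vp"  ["vp"]
11. n6.live = 23  [23]
12. n7.env = 12  [terminal]
13. n8.mk = "xq"  [terminal]
14. n9.mk = "vu"  [terminal]
15. n6.off = "xqz"  [f₀.mk ++ "z"]
16. n4.ok = "xqznp"  [S.off ++ f.mk]
17. n10.val = "zyumr"  ["z" ++ B₀.ok]
18. n10.live = -2  [-2]
19. n11.sig = 29  [29]
20. n12.env = 2  [terminal]
21. n13.live = "yy"  [terminal]
22. n14.env = 27  [terminal]
23. n11.ok = "ryy"  ["r" ++ c.live]
24. n10.off = "zyumrx"  [S.val ++ "x"]
25. n0.off = "zyumrxy"  [S₁.off ++ "y"]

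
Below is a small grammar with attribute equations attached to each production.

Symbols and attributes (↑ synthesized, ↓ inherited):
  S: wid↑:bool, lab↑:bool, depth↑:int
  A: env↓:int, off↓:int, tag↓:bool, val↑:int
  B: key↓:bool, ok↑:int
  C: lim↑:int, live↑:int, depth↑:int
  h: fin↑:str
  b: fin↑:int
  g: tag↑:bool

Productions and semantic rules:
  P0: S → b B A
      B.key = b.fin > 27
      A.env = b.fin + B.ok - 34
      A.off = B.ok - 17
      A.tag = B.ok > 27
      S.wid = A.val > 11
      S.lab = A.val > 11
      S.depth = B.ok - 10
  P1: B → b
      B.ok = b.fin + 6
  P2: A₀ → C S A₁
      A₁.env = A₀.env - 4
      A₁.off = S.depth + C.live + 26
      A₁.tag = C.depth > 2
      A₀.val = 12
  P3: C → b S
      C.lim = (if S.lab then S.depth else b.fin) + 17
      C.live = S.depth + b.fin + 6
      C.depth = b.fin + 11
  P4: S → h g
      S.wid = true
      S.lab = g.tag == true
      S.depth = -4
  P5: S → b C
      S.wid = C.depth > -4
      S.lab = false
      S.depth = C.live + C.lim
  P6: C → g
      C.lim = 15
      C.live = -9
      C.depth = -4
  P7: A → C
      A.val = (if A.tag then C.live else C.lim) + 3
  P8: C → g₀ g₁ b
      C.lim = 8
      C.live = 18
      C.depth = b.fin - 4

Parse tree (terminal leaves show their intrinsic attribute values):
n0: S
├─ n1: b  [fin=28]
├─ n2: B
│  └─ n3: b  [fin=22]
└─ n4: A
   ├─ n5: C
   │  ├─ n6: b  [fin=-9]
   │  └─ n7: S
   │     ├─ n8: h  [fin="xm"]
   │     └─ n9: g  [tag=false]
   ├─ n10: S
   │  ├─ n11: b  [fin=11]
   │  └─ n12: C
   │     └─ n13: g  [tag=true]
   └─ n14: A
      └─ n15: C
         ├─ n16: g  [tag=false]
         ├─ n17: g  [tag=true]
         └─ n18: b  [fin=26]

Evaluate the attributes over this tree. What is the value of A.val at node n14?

1. n1.fin = 28  [terminal]
2. n2.key = true  [b.fin > 27]
3. n3.fin = 22  [terminal]
4. n2.ok = 28  [b.fin + 6]
5. n4.env = 22  [b.fin + B.ok - 34]
6. n4.off = 11  [B.ok - 17]
7. n4.tag = true  [B.ok > 27]
8. n6.fin = -9  [terminal]
9. n8.fin = "xm"  [terminal]
10. n9.tag = false  [terminal]
11. n7.wid = true  [true]
12. n7.lab = false  [g.tag == true]
13. n7.depth = -4  [-4]
14. n5.lim = 8  [(if S.lab then S.depth else b.fin) + 17]
15. n5.live = -7  [S.depth + b.fin + 6]
16. n5.depth = 2  [b.fin + 11]
17. n11.fin = 11  [terminal]
18. n13.tag = true  [terminal]
19. n12.lim = 15  [15]
20. n12.live = -9  [-9]
21. n12.depth = -4  [-4]
22. n10.wid = false  [C.depth > -4]
23. n10.lab = false  [false]
24. n10.depth = 6  [C.live + C.lim]
25. n14.env = 18  [A₀.env - 4]
26. n14.off = 25  [S.depth + C.live + 26]
27. n14.tag = false  [C.depth > 2]
28. n16.tag = false  [terminal]
29. n17.tag = true  [terminal]
30. n18.fin = 26  [terminal]
31. n15.lim = 8  [8]
32. n15.live = 18  [18]
33. n15.depth = 22  [b.fin - 4]
34. n14.val = 11  [(if A.tag then C.live else C.lim) + 3]
35. n4.val = 12  [12]
36. n0.wid = true  [A.val > 11]
37. n0.lab = true  [A.val > 11]
38. n0.depth = 18  [B.ok - 10]

11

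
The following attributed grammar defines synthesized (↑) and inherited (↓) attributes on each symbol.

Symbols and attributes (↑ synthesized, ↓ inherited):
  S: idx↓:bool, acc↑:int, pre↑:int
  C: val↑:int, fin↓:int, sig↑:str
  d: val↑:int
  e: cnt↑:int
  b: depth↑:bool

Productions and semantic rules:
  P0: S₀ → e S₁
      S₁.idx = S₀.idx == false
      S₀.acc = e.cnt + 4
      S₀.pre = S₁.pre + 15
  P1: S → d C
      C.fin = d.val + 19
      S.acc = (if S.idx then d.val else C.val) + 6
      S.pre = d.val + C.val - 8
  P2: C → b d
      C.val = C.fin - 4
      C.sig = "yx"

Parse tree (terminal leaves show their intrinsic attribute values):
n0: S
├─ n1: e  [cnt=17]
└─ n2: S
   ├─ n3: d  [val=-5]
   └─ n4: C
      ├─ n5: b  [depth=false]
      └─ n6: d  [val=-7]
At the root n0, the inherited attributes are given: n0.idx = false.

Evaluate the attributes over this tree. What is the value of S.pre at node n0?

12

1. n0.idx = false  [given at root]
2. n1.cnt = 17  [terminal]
3. n2.idx = true  [S₀.idx == false]
4. n3.val = -5  [terminal]
5. n4.fin = 14  [d.val + 19]
6. n5.depth = false  [terminal]
7. n6.val = -7  [terminal]
8. n4.val = 10  [C.fin - 4]
9. n4.sig = "yx"  ["yx"]
10. n2.acc = 1  [(if S.idx then d.val else C.val) + 6]
11. n2.pre = -3  [d.val + C.val - 8]
12. n0.acc = 21  [e.cnt + 4]
13. n0.pre = 12  [S₁.pre + 15]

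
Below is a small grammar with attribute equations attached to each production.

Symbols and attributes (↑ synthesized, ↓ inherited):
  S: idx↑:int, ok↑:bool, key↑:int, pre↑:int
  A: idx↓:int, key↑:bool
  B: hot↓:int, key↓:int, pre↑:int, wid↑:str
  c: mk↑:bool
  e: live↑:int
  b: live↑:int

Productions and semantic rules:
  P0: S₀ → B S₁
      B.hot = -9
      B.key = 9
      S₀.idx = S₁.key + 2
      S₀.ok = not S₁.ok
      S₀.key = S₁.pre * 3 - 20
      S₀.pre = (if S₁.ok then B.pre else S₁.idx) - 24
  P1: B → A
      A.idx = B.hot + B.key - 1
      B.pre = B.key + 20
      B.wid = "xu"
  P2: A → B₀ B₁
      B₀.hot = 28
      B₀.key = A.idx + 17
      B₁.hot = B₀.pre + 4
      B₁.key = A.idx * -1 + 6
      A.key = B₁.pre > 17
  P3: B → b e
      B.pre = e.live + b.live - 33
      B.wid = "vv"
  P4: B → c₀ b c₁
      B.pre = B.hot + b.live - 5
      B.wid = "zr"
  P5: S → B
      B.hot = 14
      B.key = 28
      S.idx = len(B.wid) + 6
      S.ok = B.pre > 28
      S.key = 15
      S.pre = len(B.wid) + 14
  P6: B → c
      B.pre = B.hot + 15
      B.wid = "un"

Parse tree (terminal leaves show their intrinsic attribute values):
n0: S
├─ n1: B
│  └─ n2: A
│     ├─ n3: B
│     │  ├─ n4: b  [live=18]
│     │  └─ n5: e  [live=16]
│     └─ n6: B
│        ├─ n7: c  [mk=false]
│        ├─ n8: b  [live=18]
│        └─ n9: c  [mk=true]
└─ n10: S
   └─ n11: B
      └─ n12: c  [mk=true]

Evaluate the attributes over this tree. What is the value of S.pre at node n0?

5

1. n1.hot = -9  [-9]
2. n1.key = 9  [9]
3. n2.idx = -1  [B.hot + B.key - 1]
4. n3.hot = 28  [28]
5. n3.key = 16  [A.idx + 17]
6. n4.live = 18  [terminal]
7. n5.live = 16  [terminal]
8. n3.pre = 1  [e.live + b.live - 33]
9. n3.wid = "vv"  ["vv"]
10. n6.hot = 5  [B₀.pre + 4]
11. n6.key = 7  [A.idx * -1 + 6]
12. n7.mk = false  [terminal]
13. n8.live = 18  [terminal]
14. n9.mk = true  [terminal]
15. n6.pre = 18  [B.hot + b.live - 5]
16. n6.wid = "zr"  ["zr"]
17. n2.key = true  [B₁.pre > 17]
18. n1.pre = 29  [B.key + 20]
19. n1.wid = "xu"  ["xu"]
20. n11.hot = 14  [14]
21. n11.key = 28  [28]
22. n12.mk = true  [terminal]
23. n11.pre = 29  [B.hot + 15]
24. n11.wid = "un"  ["un"]
25. n10.idx = 8  [len(B.wid) + 6]
26. n10.ok = true  [B.pre > 28]
27. n10.key = 15  [15]
28. n10.pre = 16  [len(B.wid) + 14]
29. n0.idx = 17  [S₁.key + 2]
30. n0.ok = false  [not S₁.ok]
31. n0.key = 28  [S₁.pre * 3 - 20]
32. n0.pre = 5  [(if S₁.ok then B.pre else S₁.idx) - 24]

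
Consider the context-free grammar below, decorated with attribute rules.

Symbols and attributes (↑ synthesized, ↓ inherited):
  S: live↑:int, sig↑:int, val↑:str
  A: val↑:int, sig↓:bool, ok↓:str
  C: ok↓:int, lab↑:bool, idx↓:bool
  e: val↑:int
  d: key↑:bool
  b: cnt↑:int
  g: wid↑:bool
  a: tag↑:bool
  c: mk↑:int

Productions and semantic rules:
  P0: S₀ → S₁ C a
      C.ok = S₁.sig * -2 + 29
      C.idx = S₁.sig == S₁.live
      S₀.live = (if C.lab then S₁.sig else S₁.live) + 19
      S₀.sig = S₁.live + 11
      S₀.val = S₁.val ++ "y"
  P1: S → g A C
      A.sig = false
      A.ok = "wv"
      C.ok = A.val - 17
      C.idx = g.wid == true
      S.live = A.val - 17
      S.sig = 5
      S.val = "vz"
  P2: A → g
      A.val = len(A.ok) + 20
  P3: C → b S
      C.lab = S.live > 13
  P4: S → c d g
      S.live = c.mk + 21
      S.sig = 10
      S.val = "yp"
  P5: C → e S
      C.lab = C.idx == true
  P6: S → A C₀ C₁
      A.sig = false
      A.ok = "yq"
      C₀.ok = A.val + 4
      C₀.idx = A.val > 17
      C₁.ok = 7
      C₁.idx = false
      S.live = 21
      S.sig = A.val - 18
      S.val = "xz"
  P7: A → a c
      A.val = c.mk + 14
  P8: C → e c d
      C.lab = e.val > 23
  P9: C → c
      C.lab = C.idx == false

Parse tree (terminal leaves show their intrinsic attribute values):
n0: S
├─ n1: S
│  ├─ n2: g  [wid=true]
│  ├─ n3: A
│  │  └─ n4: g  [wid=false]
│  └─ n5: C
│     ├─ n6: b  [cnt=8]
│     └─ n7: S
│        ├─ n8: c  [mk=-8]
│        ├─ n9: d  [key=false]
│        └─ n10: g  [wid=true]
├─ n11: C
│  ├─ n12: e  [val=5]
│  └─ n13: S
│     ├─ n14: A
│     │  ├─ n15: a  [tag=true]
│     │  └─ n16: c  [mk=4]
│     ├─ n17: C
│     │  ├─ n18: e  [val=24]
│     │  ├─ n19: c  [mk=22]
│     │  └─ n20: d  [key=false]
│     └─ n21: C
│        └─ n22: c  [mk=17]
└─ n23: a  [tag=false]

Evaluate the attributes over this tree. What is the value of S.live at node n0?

24

1. n2.wid = true  [terminal]
2. n3.sig = false  [false]
3. n3.ok = "wv"  ["wv"]
4. n4.wid = false  [terminal]
5. n3.val = 22  [len(A.ok) + 20]
6. n5.ok = 5  [A.val - 17]
7. n5.idx = true  [g.wid == true]
8. n6.cnt = 8  [terminal]
9. n8.mk = -8  [terminal]
10. n9.key = false  [terminal]
11. n10.wid = true  [terminal]
12. n7.live = 13  [c.mk + 21]
13. n7.sig = 10  [10]
14. n7.val = "yp"  ["yp"]
15. n5.lab = false  [S.live > 13]
16. n1.live = 5  [A.val - 17]
17. n1.sig = 5  [5]
18. n1.val = "vz"  ["vz"]
19. n11.ok = 19  [S₁.sig * -2 + 29]
20. n11.idx = true  [S₁.sig == S₁.live]
21. n12.val = 5  [terminal]
22. n14.sig = false  [false]
23. n14.ok = "yq"  ["yq"]
24. n15.tag = true  [terminal]
25. n16.mk = 4  [terminal]
26. n14.val = 18  [c.mk + 14]
27. n17.ok = 22  [A.val + 4]
28. n17.idx = true  [A.val > 17]
29. n18.val = 24  [terminal]
30. n19.mk = 22  [terminal]
31. n20.key = false  [terminal]
32. n17.lab = true  [e.val > 23]
33. n21.ok = 7  [7]
34. n21.idx = false  [false]
35. n22.mk = 17  [terminal]
36. n21.lab = true  [C.idx == false]
37. n13.live = 21  [21]
38. n13.sig = 0  [A.val - 18]
39. n13.val = "xz"  ["xz"]
40. n11.lab = true  [C.idx == true]
41. n23.tag = false  [terminal]
42. n0.live = 24  [(if C.lab then S₁.sig else S₁.live) + 19]
43. n0.sig = 16  [S₁.live + 11]
44. n0.val = "vzy"  [S₁.val ++ "y"]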